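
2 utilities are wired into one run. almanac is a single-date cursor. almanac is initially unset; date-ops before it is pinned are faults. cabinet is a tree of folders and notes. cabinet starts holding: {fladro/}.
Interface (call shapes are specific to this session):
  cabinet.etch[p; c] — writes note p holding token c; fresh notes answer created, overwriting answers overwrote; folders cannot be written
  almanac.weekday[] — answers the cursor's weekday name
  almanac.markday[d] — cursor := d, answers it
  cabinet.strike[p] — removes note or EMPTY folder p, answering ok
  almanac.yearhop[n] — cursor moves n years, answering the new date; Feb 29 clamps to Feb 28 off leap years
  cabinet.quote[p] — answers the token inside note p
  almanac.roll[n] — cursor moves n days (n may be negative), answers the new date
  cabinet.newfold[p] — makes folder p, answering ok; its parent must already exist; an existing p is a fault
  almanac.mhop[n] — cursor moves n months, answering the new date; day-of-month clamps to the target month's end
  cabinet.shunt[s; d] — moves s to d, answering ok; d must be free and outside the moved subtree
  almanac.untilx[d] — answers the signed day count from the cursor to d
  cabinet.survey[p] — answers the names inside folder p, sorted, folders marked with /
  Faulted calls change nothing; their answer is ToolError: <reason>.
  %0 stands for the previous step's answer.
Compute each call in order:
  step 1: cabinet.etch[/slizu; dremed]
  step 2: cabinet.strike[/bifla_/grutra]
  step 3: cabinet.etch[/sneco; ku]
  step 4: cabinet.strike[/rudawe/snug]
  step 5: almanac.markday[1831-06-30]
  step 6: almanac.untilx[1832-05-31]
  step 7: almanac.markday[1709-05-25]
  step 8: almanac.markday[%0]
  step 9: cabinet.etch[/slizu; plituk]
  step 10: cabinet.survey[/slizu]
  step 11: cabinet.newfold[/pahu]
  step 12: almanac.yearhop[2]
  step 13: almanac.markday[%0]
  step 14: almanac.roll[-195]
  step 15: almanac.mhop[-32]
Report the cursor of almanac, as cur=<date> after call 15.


Answer: cur=1708-03-11

Derivation:
[in] cabinet.etch /slizu dremed
  created
[in] cabinet.strike /bifla_/grutra
  ToolError: not found
[in] cabinet.etch /sneco ku
  created
[in] cabinet.strike /rudawe/snug
  ToolError: not found
[in] almanac.markday 1831-06-30
  1831-06-30
[in] almanac.untilx 1832-05-31
  336
[in] almanac.markday 1709-05-25
  1709-05-25
[in] almanac.markday %0
  1709-05-25
[in] cabinet.etch /slizu plituk
  overwrote
[in] cabinet.survey /slizu
  ToolError: not a directory
[in] cabinet.newfold /pahu
  ok
[in] almanac.yearhop 2
  1711-05-25
[in] almanac.markday %0
  1711-05-25
[in] almanac.roll -195
  1710-11-11
[in] almanac.mhop -32
  1708-03-11


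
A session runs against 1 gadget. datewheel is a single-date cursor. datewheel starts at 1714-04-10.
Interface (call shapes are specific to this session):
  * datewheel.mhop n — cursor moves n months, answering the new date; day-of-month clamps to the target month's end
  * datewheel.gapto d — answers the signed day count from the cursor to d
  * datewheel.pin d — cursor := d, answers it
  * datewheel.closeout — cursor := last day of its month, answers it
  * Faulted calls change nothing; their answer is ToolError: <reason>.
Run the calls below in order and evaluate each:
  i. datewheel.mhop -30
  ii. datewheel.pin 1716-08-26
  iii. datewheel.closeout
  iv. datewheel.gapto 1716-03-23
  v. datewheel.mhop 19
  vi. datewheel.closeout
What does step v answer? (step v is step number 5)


Answer: 1718-03-31

Derivation:
~$ datewheel.mhop n=-30
= 1711-10-10
~$ datewheel.pin d=1716-08-26
= 1716-08-26
~$ datewheel.closeout
= 1716-08-31
~$ datewheel.gapto d=1716-03-23
= -161
~$ datewheel.mhop n=19
= 1718-03-31
~$ datewheel.closeout
= 1718-03-31


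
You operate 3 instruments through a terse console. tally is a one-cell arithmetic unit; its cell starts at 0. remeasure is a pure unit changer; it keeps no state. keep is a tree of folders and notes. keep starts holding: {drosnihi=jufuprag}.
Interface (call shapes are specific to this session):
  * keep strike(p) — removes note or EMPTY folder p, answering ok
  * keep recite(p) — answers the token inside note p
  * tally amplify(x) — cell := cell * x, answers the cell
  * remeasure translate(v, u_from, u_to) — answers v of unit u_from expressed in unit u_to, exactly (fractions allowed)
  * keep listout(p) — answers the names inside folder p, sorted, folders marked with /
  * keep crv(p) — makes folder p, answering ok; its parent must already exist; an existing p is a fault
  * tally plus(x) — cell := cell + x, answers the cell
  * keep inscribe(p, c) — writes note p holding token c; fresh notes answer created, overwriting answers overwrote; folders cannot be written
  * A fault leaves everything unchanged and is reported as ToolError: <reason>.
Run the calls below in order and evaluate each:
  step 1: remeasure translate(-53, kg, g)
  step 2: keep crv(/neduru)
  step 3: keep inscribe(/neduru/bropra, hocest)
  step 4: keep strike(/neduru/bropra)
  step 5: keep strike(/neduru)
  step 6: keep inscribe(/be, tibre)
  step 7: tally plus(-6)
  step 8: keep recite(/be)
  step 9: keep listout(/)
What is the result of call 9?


Answer: [be, drosnihi]

Derivation:
Invoking remeasure translate(-53, kg, g), which returns -53000.
Invoking keep crv(/neduru), → ok.
I try keep inscribe(/neduru/bropra, hocest), and see created.
Invoking keep strike(/neduru/bropra), and observe ok.
Then keep strike(/neduru), — result: ok.
I call keep inscribe(/be, tibre), which returns created.
I use tally plus(-6): -6.
Next I call keep recite(/be), → tibre.
Using keep listout(/), yielding [be, drosnihi].


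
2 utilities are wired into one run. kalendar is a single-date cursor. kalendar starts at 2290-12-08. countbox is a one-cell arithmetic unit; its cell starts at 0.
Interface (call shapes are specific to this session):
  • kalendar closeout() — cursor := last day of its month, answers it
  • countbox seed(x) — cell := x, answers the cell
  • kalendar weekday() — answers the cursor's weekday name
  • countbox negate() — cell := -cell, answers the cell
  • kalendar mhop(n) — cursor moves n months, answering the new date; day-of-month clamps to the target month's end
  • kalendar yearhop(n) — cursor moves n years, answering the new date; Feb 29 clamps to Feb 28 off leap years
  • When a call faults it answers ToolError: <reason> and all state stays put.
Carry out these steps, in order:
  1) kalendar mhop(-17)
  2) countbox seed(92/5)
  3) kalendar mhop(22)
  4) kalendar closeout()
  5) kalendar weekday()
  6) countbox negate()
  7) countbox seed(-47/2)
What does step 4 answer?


Answer: 2291-05-31

Derivation:
Do: kalendar mhop[n: -17]
See: 2289-07-08
Do: countbox seed[x: 92/5]
See: 92/5
Do: kalendar mhop[n: 22]
See: 2291-05-08
Do: kalendar closeout[]
See: 2291-05-31
Do: kalendar weekday[]
See: Sunday
Do: countbox negate[]
See: -92/5
Do: countbox seed[x: -47/2]
See: -47/2


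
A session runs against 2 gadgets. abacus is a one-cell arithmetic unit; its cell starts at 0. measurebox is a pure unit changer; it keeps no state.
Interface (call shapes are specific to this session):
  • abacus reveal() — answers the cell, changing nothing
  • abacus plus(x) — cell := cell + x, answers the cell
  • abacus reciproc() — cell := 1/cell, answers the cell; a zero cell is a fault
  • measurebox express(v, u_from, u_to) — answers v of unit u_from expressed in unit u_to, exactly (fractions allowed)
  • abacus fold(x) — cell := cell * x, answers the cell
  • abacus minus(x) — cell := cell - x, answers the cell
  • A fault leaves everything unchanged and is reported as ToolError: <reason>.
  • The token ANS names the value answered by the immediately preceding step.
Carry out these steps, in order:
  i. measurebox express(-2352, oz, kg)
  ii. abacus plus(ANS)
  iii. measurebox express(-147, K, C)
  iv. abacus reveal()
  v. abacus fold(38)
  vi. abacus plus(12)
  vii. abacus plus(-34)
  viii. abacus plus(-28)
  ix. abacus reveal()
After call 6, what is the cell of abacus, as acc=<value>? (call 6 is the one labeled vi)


Do: measurebox express[-2352; oz; kg]
See: -6667807839/100000000
Do: abacus plus[ANS]
See: -6667807839/100000000
Do: measurebox express[-147; K; C]
See: -8403/20
Do: abacus reveal[]
See: -6667807839/100000000
Do: abacus fold[38]
See: -126688348941/50000000
Do: abacus plus[12]
See: -126088348941/50000000
Do: abacus plus[-34]
See: -127788348941/50000000
Do: abacus plus[-28]
See: -129188348941/50000000
Do: abacus reveal[]
See: -129188348941/50000000

Answer: acc=-126088348941/50000000


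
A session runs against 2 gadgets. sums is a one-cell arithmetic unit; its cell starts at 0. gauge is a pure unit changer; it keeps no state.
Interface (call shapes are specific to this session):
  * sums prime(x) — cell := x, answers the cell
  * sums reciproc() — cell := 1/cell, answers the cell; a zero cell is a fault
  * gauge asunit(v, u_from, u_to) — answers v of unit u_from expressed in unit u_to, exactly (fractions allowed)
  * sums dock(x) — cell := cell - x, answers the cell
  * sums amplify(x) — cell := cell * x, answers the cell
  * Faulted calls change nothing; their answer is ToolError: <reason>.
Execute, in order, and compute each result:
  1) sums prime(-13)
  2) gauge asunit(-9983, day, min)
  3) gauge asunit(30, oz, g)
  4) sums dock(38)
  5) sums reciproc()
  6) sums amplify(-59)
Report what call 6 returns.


Answer: 59/51

Derivation:
·→ sums prime(x: -13)
·← -13
·→ gauge asunit(v: -9983, u_from: day, u_to: min)
·← -14375520
·→ gauge asunit(v: 30, u_from: oz, u_to: g)
·← 136077711/160000
·→ sums dock(x: 38)
·← -51
·→ sums reciproc()
·← -1/51
·→ sums amplify(x: -59)
·← 59/51


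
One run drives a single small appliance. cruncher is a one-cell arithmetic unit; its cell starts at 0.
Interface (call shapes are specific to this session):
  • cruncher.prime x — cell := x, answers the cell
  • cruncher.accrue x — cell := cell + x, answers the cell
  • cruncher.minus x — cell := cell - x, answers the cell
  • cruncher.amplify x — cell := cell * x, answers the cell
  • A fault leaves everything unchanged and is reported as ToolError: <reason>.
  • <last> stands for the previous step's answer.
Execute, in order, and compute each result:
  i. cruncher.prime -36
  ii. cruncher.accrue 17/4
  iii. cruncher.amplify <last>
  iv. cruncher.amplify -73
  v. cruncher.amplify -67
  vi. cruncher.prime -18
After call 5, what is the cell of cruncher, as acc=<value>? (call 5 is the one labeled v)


Answer: acc=78886939/16

Derivation:
·→ prime(x: -36)
·← -36
·→ accrue(x: 17/4)
·← -127/4
·→ amplify(x: <last>)
·← 16129/16
·→ amplify(x: -73)
·← -1177417/16
·→ amplify(x: -67)
·← 78886939/16
·→ prime(x: -18)
·← -18


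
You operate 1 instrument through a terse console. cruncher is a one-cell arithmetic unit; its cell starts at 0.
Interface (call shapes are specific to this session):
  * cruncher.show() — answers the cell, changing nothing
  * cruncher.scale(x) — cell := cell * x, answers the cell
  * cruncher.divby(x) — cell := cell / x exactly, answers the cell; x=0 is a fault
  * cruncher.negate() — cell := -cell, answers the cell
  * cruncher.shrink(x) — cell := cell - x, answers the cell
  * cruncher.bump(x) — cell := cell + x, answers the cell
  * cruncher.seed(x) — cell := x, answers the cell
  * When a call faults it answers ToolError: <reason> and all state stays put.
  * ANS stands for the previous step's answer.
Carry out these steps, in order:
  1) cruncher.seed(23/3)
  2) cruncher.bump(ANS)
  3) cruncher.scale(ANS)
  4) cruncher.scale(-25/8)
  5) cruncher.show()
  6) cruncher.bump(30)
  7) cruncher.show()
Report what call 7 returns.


Do: cruncher.seed[x=23/3]
See: 23/3
Do: cruncher.bump[x=ANS]
See: 46/3
Do: cruncher.scale[x=ANS]
See: 2116/9
Do: cruncher.scale[x=-25/8]
See: -13225/18
Do: cruncher.show[]
See: -13225/18
Do: cruncher.bump[x=30]
See: -12685/18
Do: cruncher.show[]
See: -12685/18

Answer: -12685/18


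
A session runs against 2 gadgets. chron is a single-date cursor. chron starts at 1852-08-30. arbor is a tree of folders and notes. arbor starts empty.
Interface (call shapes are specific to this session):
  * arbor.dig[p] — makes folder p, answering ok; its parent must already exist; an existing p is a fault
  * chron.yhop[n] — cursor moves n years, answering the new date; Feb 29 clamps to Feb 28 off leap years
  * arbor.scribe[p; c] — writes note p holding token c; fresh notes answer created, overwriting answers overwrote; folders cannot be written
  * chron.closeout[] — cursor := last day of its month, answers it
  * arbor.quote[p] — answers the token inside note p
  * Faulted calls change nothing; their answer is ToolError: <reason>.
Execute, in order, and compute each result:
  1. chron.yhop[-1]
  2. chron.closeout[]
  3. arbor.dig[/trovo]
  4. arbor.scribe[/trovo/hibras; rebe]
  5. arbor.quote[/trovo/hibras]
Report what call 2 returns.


I call chron.yhop on n='-1', and observe 1851-08-30.
Next I call chron.closeout(), and see 1851-08-31.
Calling arbor.dig on p='/trovo', which returns ok.
I run arbor.scribe on p='/trovo/hibras', c='rebe', → created.
I run arbor.quote on p='/trovo/hibras': rebe.

Answer: 1851-08-31


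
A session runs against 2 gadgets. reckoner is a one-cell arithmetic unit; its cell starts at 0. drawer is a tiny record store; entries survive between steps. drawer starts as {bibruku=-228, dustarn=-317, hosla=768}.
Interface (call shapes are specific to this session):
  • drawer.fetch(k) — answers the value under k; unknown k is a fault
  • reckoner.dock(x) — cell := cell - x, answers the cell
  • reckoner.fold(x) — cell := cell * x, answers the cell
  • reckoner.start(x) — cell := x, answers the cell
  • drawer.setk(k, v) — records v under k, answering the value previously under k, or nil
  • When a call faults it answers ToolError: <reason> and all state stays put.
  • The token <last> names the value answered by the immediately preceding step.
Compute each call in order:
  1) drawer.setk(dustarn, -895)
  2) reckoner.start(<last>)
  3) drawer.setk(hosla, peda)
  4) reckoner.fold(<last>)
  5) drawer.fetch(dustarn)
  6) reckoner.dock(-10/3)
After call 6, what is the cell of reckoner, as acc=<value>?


$ setk k→dustarn v→-895
= -317
$ start x→<last>
= -317
$ setk k→hosla v→peda
= 768
$ fold x→<last>
= -243456
$ fetch k→dustarn
= -895
$ dock x→-10/3
= -730358/3

Answer: acc=-730358/3


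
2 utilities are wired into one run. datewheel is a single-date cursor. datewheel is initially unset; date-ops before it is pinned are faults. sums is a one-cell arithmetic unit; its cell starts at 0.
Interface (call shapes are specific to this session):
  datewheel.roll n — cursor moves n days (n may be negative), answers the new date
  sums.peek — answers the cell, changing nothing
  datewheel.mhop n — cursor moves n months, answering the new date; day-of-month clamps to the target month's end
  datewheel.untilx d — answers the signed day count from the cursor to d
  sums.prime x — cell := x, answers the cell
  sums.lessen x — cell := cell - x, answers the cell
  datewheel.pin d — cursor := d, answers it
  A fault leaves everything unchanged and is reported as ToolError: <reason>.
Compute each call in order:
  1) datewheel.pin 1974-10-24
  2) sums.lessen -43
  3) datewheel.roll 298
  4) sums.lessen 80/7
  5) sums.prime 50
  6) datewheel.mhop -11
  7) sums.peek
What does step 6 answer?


Answer: 1974-09-18

Derivation:
Next I call pin(d→1974-10-24), and observe 1974-10-24.
I invoke lessen(x→-43), giving 43.
Calling roll(n→298), and get 1975-08-18.
Invoking lessen(x→80/7), → 221/7.
Calling prime(x→50), and observe 50.
Using mhop(n→-11), which returns 1974-09-18.
Then peek(), → 50.


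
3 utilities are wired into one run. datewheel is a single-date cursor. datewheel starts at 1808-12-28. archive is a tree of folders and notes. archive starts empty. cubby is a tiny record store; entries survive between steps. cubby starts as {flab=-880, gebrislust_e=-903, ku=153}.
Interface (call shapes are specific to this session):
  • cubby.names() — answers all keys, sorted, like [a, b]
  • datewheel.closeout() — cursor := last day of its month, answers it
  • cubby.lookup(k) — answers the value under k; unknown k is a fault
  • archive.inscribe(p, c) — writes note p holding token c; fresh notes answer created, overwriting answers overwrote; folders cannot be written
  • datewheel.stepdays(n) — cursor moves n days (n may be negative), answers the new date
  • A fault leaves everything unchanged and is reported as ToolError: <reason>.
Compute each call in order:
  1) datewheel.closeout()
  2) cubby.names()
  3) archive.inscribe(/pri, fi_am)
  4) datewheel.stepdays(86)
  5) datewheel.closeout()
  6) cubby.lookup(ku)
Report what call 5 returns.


Answer: 1809-03-31

Derivation:
Using closeout, → 1808-12-31.
Calling names, → [flab, gebrislust_e, ku].
Now I run inscribe on p='/pri', c='fi_am', → created.
Invoking stepdays on n='86', and see 1809-03-27.
I use closeout, — result: 1809-03-31.
Invoking lookup on k='ku', which returns 153.


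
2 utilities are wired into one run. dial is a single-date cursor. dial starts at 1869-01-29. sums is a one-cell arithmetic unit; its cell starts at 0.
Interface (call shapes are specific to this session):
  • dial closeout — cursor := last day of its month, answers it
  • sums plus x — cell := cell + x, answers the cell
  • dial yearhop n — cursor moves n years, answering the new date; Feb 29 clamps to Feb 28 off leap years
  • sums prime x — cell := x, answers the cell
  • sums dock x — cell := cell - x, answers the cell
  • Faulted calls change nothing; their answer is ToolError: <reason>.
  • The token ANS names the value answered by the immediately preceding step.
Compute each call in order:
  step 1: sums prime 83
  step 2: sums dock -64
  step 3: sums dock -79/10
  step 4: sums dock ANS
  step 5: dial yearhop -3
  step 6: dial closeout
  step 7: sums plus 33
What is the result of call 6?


Answer: 1866-01-31

Derivation:
Step: sums prime[83]
Result: 83
Step: sums dock[-64]
Result: 147
Step: sums dock[-79/10]
Result: 1549/10
Step: sums dock[ANS]
Result: 0
Step: dial yearhop[-3]
Result: 1866-01-29
Step: dial closeout[]
Result: 1866-01-31
Step: sums plus[33]
Result: 33


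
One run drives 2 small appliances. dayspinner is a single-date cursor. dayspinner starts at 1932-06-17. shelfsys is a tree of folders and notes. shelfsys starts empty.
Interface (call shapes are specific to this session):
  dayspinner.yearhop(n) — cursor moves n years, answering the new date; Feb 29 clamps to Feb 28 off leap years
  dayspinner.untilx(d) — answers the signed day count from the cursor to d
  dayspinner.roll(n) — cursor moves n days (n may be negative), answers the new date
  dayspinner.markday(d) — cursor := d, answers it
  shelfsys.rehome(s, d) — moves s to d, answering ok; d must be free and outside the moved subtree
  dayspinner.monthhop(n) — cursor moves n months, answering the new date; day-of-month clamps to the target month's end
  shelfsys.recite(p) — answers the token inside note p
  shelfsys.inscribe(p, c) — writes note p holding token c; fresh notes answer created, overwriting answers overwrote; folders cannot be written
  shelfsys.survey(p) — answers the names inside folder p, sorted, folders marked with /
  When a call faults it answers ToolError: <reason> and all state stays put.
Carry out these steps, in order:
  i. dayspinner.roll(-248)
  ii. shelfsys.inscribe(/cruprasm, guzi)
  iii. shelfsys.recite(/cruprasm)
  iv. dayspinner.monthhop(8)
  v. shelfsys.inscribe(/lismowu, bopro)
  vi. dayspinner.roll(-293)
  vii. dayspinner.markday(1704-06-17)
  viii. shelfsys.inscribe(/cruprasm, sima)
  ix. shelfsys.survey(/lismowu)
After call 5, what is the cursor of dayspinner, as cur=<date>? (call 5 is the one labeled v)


I run dayspinner.roll passing n→-248, giving 1931-10-13.
Calling shelfsys.inscribe passing p→/cruprasm, c→guzi: created.
Next I call shelfsys.recite passing p→/cruprasm, and get guzi.
Using dayspinner.monthhop passing n→8, and observe 1932-06-13.
Then shelfsys.inscribe passing p→/lismowu, c→bopro, and observe created.
Using dayspinner.roll passing n→-293, and observe 1931-08-25.
I run dayspinner.markday passing d→1704-06-17: 1704-06-17.
I try shelfsys.inscribe passing p→/cruprasm, c→sima, and get overwrote.
I use shelfsys.survey passing p→/lismowu, and get ToolError: not a directory.

Answer: cur=1932-06-13


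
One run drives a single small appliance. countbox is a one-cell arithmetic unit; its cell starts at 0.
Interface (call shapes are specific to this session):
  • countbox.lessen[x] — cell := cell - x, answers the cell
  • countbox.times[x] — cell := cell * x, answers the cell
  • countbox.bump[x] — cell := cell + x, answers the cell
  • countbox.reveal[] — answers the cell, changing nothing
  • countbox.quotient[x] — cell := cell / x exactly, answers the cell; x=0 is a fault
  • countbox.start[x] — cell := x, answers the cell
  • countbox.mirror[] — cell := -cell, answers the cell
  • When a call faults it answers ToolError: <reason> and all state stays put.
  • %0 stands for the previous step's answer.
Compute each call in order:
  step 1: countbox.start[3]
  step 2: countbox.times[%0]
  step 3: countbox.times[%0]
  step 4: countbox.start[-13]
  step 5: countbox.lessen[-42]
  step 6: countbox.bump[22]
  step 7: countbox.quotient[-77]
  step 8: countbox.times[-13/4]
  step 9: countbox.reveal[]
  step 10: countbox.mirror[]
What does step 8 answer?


Answer: 663/308

Derivation:
CALL countbox.start[x: 3]
RET  3
CALL countbox.times[x: %0]
RET  9
CALL countbox.times[x: %0]
RET  81
CALL countbox.start[x: -13]
RET  -13
CALL countbox.lessen[x: -42]
RET  29
CALL countbox.bump[x: 22]
RET  51
CALL countbox.quotient[x: -77]
RET  -51/77
CALL countbox.times[x: -13/4]
RET  663/308
CALL countbox.reveal[]
RET  663/308
CALL countbox.mirror[]
RET  -663/308


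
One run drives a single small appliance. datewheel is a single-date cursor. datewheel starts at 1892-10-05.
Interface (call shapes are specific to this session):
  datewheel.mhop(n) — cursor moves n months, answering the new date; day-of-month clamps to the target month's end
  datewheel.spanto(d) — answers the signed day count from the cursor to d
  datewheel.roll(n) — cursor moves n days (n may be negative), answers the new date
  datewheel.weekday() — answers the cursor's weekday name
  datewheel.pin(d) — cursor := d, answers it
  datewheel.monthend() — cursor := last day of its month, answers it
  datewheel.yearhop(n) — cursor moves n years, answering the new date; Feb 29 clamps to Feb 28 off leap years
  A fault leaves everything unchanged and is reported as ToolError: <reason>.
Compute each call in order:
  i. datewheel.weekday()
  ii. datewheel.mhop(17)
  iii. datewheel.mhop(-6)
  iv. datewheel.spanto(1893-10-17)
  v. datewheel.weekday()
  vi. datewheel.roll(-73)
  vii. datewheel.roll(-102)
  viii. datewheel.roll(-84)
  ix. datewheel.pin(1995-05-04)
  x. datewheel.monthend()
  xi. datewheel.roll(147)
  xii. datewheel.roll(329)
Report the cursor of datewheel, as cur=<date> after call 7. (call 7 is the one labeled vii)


Answer: cur=1893-03-14

Derivation:
~$ weekday
[out] Wednesday
~$ mhop 17
[out] 1894-03-05
~$ mhop -6
[out] 1893-09-05
~$ spanto 1893-10-17
[out] 42
~$ weekday
[out] Tuesday
~$ roll -73
[out] 1893-06-24
~$ roll -102
[out] 1893-03-14
~$ roll -84
[out] 1892-12-20
~$ pin 1995-05-04
[out] 1995-05-04
~$ monthend
[out] 1995-05-31
~$ roll 147
[out] 1995-10-25
~$ roll 329
[out] 1996-09-18


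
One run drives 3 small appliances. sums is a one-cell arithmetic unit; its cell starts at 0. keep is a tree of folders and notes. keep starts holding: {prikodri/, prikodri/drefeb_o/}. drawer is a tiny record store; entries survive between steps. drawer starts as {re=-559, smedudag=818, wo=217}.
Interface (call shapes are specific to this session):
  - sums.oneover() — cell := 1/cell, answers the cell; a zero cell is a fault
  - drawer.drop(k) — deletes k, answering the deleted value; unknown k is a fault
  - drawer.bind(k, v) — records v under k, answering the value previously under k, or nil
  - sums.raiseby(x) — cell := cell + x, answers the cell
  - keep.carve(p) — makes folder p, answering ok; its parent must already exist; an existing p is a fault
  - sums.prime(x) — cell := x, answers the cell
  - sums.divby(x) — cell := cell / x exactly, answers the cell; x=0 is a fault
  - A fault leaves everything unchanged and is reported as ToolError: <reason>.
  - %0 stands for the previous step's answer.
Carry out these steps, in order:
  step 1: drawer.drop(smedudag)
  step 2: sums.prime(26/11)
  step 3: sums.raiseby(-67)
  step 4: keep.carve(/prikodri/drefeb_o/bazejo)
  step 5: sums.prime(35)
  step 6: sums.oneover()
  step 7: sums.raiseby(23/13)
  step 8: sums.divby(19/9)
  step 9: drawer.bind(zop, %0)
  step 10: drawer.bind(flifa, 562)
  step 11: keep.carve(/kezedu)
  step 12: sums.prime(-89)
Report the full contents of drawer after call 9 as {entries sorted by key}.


;; drawer.drop(smedudag) ~> 818
;; sums.prime(26/11) ~> 26/11
;; sums.raiseby(-67) ~> -711/11
;; keep.carve(/prikodri/drefeb_o/bazejo) ~> ok
;; sums.prime(35) ~> 35
;; sums.oneover() ~> 1/35
;; sums.raiseby(23/13) ~> 818/455
;; sums.divby(19/9) ~> 7362/8645
;; drawer.bind(zop, %0) ~> nil
;; drawer.bind(flifa, 562) ~> nil
;; keep.carve(/kezedu) ~> ok
;; sums.prime(-89) ~> -89

Answer: {re=-559, wo=217, zop=7362/8645}


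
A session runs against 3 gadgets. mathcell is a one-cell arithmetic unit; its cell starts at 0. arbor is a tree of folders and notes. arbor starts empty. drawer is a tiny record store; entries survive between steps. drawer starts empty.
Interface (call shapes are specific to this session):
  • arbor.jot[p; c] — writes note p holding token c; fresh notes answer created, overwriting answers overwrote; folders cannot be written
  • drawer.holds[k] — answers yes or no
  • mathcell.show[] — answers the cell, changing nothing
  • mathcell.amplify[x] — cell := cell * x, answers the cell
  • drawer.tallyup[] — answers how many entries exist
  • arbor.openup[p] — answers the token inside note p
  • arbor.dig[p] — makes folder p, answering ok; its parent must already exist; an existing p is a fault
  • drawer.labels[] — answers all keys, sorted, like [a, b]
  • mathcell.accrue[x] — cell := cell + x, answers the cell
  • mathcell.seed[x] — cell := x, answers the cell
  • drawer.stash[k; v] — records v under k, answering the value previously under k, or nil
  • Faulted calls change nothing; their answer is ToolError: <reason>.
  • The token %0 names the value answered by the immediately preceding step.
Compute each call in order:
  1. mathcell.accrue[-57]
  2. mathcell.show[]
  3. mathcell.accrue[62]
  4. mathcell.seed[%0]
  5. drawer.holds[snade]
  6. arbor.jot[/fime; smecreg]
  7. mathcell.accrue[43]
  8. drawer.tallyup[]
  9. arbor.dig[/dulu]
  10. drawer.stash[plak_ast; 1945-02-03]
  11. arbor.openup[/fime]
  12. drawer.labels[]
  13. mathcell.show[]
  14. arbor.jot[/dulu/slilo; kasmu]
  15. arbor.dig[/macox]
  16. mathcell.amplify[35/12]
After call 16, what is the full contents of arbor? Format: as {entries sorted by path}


Answer: {dulu/, dulu/slilo=kasmu, fime=smecreg, macox/}

Derivation:
Then mathcell.accrue using x: -57, yielding -57.
I invoke mathcell.show(): -57.
I run mathcell.accrue using x: 62, yielding 5.
I run mathcell.seed using x: %0, and see 5.
Calling drawer.holds using k: snade, yielding no.
I use arbor.jot using p: /fime, c: smecreg, giving created.
Calling mathcell.accrue using x: 43, — result: 48.
Next I call drawer.tallyup, yielding 0.
I run arbor.dig using p: /dulu, yielding ok.
I call drawer.stash using k: plak_ast, v: 1945-02-03, and get nil.
Now I run arbor.openup using p: /fime, — result: smecreg.
I use drawer.labels(), and observe [plak_ast].
I run mathcell.show(): 48.
I call arbor.jot using p: /dulu/slilo, c: kasmu, and see created.
Now I run arbor.dig using p: /macox: ok.
I use mathcell.amplify using x: 35/12, and see 140.


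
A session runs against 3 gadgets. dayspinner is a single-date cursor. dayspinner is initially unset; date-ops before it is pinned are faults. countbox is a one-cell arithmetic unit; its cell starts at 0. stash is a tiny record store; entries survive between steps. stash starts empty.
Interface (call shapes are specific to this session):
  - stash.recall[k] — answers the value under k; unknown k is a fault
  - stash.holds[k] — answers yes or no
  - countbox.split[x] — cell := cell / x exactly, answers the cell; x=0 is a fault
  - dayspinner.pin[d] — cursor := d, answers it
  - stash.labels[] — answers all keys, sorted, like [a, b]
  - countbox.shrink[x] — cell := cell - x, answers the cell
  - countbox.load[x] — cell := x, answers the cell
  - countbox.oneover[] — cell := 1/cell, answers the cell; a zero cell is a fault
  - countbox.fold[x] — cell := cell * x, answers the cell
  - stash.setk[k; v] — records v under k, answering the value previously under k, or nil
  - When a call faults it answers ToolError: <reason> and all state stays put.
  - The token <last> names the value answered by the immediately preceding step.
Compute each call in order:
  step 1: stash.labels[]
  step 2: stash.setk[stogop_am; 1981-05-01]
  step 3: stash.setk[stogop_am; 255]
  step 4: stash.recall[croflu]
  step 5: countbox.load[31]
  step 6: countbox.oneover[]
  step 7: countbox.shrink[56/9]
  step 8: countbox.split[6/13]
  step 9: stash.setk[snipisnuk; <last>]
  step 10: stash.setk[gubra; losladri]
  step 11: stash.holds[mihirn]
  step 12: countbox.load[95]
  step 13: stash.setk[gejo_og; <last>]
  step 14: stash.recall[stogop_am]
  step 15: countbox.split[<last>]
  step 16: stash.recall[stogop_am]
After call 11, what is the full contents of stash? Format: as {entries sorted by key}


Answer: {gubra=losladri, snipisnuk=-22451/1674, stogop_am=255}

Derivation:
·→ stash.labels()
·← []
·→ stash.setk(k: stogop_am, v: 1981-05-01)
·← nil
·→ stash.setk(k: stogop_am, v: 255)
·← 1981-05-01
·→ stash.recall(k: croflu)
·← ToolError: no such key croflu
·→ countbox.load(x: 31)
·← 31
·→ countbox.oneover()
·← 1/31
·→ countbox.shrink(x: 56/9)
·← -1727/279
·→ countbox.split(x: 6/13)
·← -22451/1674
·→ stash.setk(k: snipisnuk, v: <last>)
·← nil
·→ stash.setk(k: gubra, v: losladri)
·← nil
·→ stash.holds(k: mihirn)
·← no
·→ countbox.load(x: 95)
·← 95
·→ stash.setk(k: gejo_og, v: <last>)
·← nil
·→ stash.recall(k: stogop_am)
·← 255
·→ countbox.split(x: <last>)
·← 19/51
·→ stash.recall(k: stogop_am)
·← 255


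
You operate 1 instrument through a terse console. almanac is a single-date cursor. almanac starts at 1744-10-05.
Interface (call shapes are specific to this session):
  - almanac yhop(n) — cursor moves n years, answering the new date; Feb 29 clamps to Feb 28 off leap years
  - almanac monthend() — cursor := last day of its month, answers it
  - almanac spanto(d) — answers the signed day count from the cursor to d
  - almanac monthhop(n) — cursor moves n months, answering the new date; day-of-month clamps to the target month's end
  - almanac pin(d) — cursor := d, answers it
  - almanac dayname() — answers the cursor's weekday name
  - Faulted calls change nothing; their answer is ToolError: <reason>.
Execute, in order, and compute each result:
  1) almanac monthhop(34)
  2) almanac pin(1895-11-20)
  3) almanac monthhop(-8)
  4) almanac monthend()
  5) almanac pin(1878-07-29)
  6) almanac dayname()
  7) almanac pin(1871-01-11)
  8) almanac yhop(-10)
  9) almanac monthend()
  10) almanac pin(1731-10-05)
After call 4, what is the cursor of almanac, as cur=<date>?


Answer: cur=1895-03-31

Derivation:
% almanac monthhop(n→34) => 1747-08-05
% almanac pin(d→1895-11-20) => 1895-11-20
% almanac monthhop(n→-8) => 1895-03-20
% almanac monthend() => 1895-03-31
% almanac pin(d→1878-07-29) => 1878-07-29
% almanac dayname() => Monday
% almanac pin(d→1871-01-11) => 1871-01-11
% almanac yhop(n→-10) => 1861-01-11
% almanac monthend() => 1861-01-31
% almanac pin(d→1731-10-05) => 1731-10-05


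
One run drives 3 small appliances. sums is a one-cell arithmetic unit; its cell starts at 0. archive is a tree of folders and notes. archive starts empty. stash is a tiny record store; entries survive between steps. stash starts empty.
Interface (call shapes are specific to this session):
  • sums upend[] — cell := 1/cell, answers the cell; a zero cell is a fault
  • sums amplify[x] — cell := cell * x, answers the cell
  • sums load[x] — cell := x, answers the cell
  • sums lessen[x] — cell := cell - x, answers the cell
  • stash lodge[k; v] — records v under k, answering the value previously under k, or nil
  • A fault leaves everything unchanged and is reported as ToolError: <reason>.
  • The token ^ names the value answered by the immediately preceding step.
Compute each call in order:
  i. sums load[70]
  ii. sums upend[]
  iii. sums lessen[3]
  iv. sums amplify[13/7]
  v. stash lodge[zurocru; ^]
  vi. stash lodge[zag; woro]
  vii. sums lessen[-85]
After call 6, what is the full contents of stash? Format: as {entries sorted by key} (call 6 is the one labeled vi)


-- sums load(x→70) == 70
-- sums upend() == 1/70
-- sums lessen(x→3) == -209/70
-- sums amplify(x→13/7) == -2717/490
-- stash lodge(k→zurocru, v→^) == nil
-- stash lodge(k→zag, v→woro) == nil
-- sums lessen(x→-85) == 38933/490

Answer: {zag=woro, zurocru=-2717/490}


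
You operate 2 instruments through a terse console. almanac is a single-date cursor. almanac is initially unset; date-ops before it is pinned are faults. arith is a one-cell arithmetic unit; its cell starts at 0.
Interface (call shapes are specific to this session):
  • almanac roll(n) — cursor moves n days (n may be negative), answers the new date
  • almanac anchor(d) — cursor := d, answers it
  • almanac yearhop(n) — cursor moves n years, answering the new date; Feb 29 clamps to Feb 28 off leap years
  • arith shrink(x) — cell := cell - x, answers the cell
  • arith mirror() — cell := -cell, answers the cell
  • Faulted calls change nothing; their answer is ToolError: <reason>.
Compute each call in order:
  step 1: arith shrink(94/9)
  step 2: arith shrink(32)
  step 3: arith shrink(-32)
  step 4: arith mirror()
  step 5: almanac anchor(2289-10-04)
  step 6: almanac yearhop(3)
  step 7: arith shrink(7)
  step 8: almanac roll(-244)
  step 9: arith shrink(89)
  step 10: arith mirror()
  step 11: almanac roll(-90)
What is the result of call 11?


% 1. arith shrink(x='94/9') => -94/9
% 2. arith shrink(x='32') => -382/9
% 3. arith shrink(x='-32') => -94/9
% 4. arith mirror() => 94/9
% 5. almanac anchor(d='2289-10-04') => 2289-10-04
% 6. almanac yearhop(n='3') => 2292-10-04
% 7. arith shrink(x='7') => 31/9
% 8. almanac roll(n='-244') => 2292-02-03
% 9. arith shrink(x='89') => -770/9
% 10. arith mirror() => 770/9
% 11. almanac roll(n='-90') => 2291-11-05

Answer: 2291-11-05


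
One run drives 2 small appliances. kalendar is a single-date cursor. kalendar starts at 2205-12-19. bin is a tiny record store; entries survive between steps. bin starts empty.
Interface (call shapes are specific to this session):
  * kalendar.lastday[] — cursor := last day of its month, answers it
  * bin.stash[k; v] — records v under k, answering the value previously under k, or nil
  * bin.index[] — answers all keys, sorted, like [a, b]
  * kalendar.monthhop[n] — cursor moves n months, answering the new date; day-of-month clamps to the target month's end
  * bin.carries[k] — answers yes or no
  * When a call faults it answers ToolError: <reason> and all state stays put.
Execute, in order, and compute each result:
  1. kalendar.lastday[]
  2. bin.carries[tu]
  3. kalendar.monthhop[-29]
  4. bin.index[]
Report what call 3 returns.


Answer: 2203-07-31

Derivation:
-- kalendar.lastday() == 2205-12-31
-- bin.carries(tu) == no
-- kalendar.monthhop(-29) == 2203-07-31
-- bin.index() == []


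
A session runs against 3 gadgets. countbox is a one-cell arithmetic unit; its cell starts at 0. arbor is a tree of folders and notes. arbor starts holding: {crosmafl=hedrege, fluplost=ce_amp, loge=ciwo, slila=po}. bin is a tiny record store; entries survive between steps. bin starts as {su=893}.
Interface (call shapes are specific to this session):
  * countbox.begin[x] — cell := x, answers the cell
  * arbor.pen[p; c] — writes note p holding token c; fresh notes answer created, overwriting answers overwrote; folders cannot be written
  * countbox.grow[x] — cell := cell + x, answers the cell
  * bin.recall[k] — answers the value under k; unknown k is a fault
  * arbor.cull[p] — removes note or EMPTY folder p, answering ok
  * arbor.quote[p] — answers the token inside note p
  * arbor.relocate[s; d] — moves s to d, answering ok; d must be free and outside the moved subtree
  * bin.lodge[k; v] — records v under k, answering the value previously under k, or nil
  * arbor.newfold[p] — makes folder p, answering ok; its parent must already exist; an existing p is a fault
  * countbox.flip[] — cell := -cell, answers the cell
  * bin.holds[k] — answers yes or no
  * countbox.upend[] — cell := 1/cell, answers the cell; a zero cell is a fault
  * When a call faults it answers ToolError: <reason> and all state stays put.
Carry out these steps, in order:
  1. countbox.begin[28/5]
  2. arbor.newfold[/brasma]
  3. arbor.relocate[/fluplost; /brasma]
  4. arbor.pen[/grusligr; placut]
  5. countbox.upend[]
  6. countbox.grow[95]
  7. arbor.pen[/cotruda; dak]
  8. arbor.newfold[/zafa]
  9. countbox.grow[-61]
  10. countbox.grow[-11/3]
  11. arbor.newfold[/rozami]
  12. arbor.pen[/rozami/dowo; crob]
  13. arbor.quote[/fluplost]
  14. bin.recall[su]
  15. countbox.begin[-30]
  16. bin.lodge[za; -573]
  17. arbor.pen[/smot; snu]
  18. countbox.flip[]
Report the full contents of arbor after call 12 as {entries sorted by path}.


Step: countbox.begin[x: 28/5]
Result: 28/5
Step: arbor.newfold[p: /brasma]
Result: ok
Step: arbor.relocate[s: /fluplost; d: /brasma]
Result: ToolError: exists
Step: arbor.pen[p: /grusligr; c: placut]
Result: created
Step: countbox.upend[]
Result: 5/28
Step: countbox.grow[x: 95]
Result: 2665/28
Step: arbor.pen[p: /cotruda; c: dak]
Result: created
Step: arbor.newfold[p: /zafa]
Result: ok
Step: countbox.grow[x: -61]
Result: 957/28
Step: countbox.grow[x: -11/3]
Result: 2563/84
Step: arbor.newfold[p: /rozami]
Result: ok
Step: arbor.pen[p: /rozami/dowo; c: crob]
Result: created
Step: arbor.quote[p: /fluplost]
Result: ce_amp
Step: bin.recall[k: su]
Result: 893
Step: countbox.begin[x: -30]
Result: -30
Step: bin.lodge[k: za; v: -573]
Result: nil
Step: arbor.pen[p: /smot; c: snu]
Result: created
Step: countbox.flip[]
Result: 30

Answer: {brasma/, cotruda=dak, crosmafl=hedrege, fluplost=ce_amp, grusligr=placut, loge=ciwo, rozami/, rozami/dowo=crob, slila=po, zafa/}


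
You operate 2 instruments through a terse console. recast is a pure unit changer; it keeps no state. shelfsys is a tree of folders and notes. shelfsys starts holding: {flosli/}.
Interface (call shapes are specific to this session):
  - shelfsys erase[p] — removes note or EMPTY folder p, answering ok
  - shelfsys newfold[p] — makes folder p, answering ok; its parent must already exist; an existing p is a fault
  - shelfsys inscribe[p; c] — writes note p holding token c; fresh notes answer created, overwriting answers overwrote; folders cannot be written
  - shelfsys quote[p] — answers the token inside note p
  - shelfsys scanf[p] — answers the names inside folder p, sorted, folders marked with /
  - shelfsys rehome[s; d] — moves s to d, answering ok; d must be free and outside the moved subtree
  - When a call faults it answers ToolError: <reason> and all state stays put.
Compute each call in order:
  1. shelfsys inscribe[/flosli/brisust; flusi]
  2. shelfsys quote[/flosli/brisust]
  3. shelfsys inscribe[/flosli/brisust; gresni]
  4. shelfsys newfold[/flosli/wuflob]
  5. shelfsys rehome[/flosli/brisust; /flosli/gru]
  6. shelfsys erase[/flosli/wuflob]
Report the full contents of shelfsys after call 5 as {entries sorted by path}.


Answer: {flosli/, flosli/gru=gresni, flosli/wuflob/}

Derivation:
! 1. shelfsys inscribe(p: /flosli/brisust, c: flusi) : created
! 2. shelfsys quote(p: /flosli/brisust) : flusi
! 3. shelfsys inscribe(p: /flosli/brisust, c: gresni) : overwrote
! 4. shelfsys newfold(p: /flosli/wuflob) : ok
! 5. shelfsys rehome(s: /flosli/brisust, d: /flosli/gru) : ok
! 6. shelfsys erase(p: /flosli/wuflob) : ok
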